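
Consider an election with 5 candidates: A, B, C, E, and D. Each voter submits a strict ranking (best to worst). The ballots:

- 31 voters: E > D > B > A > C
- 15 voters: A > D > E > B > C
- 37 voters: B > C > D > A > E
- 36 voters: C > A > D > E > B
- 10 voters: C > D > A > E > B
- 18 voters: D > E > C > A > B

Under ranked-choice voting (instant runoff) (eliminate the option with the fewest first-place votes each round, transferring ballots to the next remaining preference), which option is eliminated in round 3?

B

Round 1: A 15, B 37, C 46, E 31, D 18. Eliminate A.
Round 2: B 37, C 46, E 31, D 33. Eliminate E.
Round 3: B 37, C 46, D 64. Eliminate B.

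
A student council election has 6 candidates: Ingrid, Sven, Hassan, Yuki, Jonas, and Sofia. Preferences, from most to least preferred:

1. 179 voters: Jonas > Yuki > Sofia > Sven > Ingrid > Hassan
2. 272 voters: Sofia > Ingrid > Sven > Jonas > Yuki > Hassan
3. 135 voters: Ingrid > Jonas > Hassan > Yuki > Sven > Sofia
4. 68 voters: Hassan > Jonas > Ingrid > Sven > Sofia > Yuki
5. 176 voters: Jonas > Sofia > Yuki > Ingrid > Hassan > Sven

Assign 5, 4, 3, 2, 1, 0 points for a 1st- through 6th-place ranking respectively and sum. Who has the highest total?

Jonas

Ingrid: 179·1 + 272·4 + 135·5 + 68·3 + 176·2 = 2498
Sven: 179·2 + 272·3 + 135·1 + 68·2 + 176·0 = 1445
Hassan: 179·0 + 272·0 + 135·3 + 68·5 + 176·1 = 921
Yuki: 179·4 + 272·1 + 135·2 + 68·0 + 176·3 = 1786
Jonas: 179·5 + 272·2 + 135·4 + 68·4 + 176·5 = 3131
Sofia: 179·3 + 272·5 + 135·0 + 68·1 + 176·4 = 2669
Jonas has the highest Borda score (3131).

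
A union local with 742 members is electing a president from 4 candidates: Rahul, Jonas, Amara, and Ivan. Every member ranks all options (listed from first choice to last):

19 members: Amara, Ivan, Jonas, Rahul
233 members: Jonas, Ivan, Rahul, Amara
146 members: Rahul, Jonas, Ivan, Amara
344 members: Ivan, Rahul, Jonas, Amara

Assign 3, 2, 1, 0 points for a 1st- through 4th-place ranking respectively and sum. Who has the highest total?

Ivan

Rahul: 19·0 + 233·1 + 146·3 + 344·2 = 1359
Jonas: 19·1 + 233·3 + 146·2 + 344·1 = 1354
Amara: 19·3 + 233·0 + 146·0 + 344·0 = 57
Ivan: 19·2 + 233·2 + 146·1 + 344·3 = 1682
Ivan has the highest Borda score (1682).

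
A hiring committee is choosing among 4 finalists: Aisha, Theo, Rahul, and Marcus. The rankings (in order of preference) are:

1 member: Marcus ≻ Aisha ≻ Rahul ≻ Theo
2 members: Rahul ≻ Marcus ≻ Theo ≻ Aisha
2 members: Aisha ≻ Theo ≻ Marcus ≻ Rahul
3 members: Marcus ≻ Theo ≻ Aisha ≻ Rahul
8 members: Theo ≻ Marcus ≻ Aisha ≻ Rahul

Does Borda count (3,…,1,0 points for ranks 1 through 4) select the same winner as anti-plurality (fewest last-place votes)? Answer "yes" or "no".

Borda — scores: Aisha 19, Theo 36, Rahul 7, Marcus 34. Winner: Theo.
Anti-plurality — last-place votes: Aisha 2, Theo 1, Rahul 13, Marcus 0. Winner: Marcus.
The two methods disagree.

no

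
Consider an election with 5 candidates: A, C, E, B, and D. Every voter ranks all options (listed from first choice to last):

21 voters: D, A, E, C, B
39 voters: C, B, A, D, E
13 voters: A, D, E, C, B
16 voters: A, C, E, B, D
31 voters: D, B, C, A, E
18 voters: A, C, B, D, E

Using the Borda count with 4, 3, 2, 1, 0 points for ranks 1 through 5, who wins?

A: 21·3 + 39·2 + 13·4 + 16·4 + 31·1 + 18·4 = 360
C: 21·1 + 39·4 + 13·1 + 16·3 + 31·2 + 18·3 = 354
E: 21·2 + 39·0 + 13·2 + 16·2 + 31·0 + 18·0 = 100
B: 21·0 + 39·3 + 13·0 + 16·1 + 31·3 + 18·2 = 262
D: 21·4 + 39·1 + 13·3 + 16·0 + 31·4 + 18·1 = 304
A has the highest Borda score (360).

A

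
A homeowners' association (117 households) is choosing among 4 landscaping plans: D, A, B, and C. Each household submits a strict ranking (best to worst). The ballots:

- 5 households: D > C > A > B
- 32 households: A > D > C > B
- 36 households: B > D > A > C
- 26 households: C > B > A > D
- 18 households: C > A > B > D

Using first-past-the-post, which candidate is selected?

C

First-place votes: D 5, A 32, B 36, C 44.
C has the most first-place votes.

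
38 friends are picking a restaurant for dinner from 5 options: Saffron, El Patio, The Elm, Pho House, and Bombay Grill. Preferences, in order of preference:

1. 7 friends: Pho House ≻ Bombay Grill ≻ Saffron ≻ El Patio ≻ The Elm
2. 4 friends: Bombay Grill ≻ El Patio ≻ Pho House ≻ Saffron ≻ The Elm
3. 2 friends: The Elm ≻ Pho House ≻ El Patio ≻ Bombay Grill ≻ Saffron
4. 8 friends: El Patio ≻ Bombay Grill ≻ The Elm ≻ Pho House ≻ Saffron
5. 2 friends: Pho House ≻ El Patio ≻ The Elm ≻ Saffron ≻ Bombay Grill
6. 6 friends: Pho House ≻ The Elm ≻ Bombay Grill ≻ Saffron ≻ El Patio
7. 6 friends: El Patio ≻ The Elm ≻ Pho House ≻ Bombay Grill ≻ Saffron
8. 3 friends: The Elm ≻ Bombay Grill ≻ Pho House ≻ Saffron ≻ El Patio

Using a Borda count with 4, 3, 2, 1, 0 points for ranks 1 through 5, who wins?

Pho House

Saffron: 7·2 + 4·1 + 2·0 + 8·0 + 2·1 + 6·1 + 6·0 + 3·1 = 29
El Patio: 7·1 + 4·3 + 2·2 + 8·4 + 2·3 + 6·0 + 6·4 + 3·0 = 85
The Elm: 7·0 + 4·0 + 2·4 + 8·2 + 2·2 + 6·3 + 6·3 + 3·4 = 76
Pho House: 7·4 + 4·2 + 2·3 + 8·1 + 2·4 + 6·4 + 6·2 + 3·2 = 100
Bombay Grill: 7·3 + 4·4 + 2·1 + 8·3 + 2·0 + 6·2 + 6·1 + 3·3 = 90
Pho House has the highest Borda score (100).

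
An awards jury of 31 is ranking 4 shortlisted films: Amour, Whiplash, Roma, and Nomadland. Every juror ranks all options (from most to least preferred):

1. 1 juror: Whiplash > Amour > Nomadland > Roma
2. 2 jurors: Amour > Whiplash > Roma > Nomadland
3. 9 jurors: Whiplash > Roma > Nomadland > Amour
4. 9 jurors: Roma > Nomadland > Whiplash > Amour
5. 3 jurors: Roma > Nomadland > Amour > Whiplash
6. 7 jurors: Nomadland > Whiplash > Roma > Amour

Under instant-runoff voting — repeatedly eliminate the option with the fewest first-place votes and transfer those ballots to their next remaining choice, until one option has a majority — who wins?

Whiplash

Round 1: Amour 2, Whiplash 10, Roma 12, Nomadland 7. Eliminate Amour.
Round 2: Whiplash 12, Roma 12, Nomadland 7. Eliminate Nomadland.
Round 3: Whiplash 19, Roma 12. Whiplash has a majority.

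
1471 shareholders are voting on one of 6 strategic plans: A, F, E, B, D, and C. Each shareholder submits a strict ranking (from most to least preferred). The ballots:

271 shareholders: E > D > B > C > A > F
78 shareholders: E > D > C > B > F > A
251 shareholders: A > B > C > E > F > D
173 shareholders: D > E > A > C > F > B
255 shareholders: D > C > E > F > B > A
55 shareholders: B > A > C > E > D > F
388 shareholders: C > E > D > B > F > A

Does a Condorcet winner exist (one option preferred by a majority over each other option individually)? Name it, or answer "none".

none

Checking pairwise contests:
E beats A 1165–306.
A beats F 750–721.
C beats E 949–522.
E beats B 1165–306.
E beats D 1043–428.
D beats C 777–694.
Every option loses at least one head-to-head, so there is no Condorcet winner.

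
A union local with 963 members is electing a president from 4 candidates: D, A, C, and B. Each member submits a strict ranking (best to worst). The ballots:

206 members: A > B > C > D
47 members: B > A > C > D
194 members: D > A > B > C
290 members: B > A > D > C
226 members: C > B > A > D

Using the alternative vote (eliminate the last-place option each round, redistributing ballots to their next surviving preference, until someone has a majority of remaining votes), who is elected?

Round 1: D 194, A 206, C 226, B 337. Eliminate D.
Round 2: A 400, C 226, B 337. Eliminate C.
Round 3: A 400, B 563. B has a majority.

B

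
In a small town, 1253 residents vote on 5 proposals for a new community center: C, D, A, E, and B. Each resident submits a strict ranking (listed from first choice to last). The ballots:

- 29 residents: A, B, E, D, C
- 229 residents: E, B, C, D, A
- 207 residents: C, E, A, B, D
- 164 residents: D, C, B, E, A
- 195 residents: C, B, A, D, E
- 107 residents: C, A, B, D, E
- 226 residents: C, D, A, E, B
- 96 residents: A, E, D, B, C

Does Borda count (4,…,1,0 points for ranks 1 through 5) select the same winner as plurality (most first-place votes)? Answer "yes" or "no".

Borda — scores: C 3890, D 2086, A 2077, E 2273, B 2204. Winner: C.
Plurality — first-place votes: C 735, D 164, A 125, E 229, B 0. Winner: C.
The two methods agree.

yes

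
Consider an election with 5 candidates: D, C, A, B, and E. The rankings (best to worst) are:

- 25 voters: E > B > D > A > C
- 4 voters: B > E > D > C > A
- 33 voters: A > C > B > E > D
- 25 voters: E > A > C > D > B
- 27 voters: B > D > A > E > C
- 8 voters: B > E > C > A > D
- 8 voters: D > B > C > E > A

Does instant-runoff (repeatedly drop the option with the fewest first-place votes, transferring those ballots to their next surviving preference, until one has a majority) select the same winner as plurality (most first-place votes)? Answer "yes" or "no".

Instant-runoff — R1 D 8, C 0, A 33, B 39, E 50 (C out); R2 D 8, A 33, B 39, E 50 (D out); R3 A 33, B 47, E 50 (A out); R4 B 80, E 50 (B winner). Winner: B.
Plurality — first-place votes: D 8, C 0, A 33, B 39, E 50. Winner: E.
The two methods disagree.

no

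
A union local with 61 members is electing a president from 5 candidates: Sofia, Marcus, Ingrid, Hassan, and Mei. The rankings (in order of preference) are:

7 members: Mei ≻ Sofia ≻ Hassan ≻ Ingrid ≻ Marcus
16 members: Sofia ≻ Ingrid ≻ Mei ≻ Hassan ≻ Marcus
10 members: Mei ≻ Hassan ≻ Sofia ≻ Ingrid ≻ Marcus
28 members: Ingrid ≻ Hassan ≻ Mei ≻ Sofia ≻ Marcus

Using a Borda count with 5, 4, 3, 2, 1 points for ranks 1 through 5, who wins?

Ingrid

Sofia: 7·4 + 16·5 + 10·3 + 28·2 = 194
Marcus: 7·1 + 16·1 + 10·1 + 28·1 = 61
Ingrid: 7·2 + 16·4 + 10·2 + 28·5 = 238
Hassan: 7·3 + 16·2 + 10·4 + 28·4 = 205
Mei: 7·5 + 16·3 + 10·5 + 28·3 = 217
Ingrid has the highest Borda score (238).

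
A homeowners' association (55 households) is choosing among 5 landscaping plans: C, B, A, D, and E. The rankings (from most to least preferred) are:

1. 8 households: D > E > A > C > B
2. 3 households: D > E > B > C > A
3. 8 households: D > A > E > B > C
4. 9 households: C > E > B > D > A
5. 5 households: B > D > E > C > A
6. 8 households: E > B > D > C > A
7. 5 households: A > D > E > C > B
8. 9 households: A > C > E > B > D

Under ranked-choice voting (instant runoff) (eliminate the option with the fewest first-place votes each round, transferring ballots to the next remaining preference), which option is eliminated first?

Round 1: C 9, B 5, A 14, D 19, E 8. Eliminate B.

B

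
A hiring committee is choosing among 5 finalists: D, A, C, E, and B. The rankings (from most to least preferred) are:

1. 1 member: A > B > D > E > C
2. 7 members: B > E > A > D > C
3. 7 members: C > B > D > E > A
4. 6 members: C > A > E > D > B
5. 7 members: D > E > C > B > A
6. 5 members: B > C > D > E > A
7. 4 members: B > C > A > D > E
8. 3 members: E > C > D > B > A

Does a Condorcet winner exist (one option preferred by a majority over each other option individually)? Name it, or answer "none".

C vs D: 25–15 for C.
C vs A: 32–8 for C.
C vs E: 22–18 for C.
C vs B: 23–17 for C.
C beats every other option head-to-head.

C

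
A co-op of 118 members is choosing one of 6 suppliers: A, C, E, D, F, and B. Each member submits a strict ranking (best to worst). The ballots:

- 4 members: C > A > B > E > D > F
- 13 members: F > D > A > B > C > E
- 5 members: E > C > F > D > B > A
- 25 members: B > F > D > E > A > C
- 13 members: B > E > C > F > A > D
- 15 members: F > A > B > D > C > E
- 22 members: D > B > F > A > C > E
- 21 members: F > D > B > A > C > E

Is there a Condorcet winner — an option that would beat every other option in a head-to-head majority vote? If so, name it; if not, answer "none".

none

Checking pairwise contests:
D beats A 86–32.
A beats C 96–22.
A beats E 75–43.
F beats D 92–26.
B beats F 64–54.
D beats B 61–57.
Every option loses at least one head-to-head, so there is no Condorcet winner.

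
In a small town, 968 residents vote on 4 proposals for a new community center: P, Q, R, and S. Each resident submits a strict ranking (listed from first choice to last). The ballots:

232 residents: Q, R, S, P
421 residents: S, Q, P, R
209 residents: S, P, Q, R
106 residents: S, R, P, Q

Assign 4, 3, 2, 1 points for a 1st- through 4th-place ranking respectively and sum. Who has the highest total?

P: 232·1 + 421·2 + 209·3 + 106·2 = 1913
Q: 232·4 + 421·3 + 209·2 + 106·1 = 2715
R: 232·3 + 421·1 + 209·1 + 106·3 = 1644
S: 232·2 + 421·4 + 209·4 + 106·4 = 3408
S has the highest Borda score (3408).

S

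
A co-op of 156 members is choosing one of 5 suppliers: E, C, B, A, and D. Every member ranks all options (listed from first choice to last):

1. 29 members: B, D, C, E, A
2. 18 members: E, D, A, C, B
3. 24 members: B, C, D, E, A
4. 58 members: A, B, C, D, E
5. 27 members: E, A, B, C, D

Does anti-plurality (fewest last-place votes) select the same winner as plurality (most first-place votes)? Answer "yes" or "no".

Anti-plurality — last-place votes: E 58, C 0, B 18, A 53, D 27. Winner: C.
Plurality — first-place votes: E 45, C 0, B 53, A 58, D 0. Winner: A.
The two methods disagree.

no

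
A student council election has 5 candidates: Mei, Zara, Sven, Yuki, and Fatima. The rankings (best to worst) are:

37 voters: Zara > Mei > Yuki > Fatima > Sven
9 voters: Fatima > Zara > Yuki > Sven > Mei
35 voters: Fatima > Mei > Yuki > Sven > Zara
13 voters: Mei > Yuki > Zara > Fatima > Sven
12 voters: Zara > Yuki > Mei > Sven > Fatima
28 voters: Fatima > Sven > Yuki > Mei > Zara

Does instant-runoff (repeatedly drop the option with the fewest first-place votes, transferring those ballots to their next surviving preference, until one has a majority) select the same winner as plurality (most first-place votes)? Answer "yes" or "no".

yes

Instant-runoff — R1 Mei 13, Zara 49, Sven 0, Yuki 0, Fatima 72 (Fatima winner). Winner: Fatima.
Plurality — first-place votes: Mei 13, Zara 49, Sven 0, Yuki 0, Fatima 72. Winner: Fatima.
The two methods agree.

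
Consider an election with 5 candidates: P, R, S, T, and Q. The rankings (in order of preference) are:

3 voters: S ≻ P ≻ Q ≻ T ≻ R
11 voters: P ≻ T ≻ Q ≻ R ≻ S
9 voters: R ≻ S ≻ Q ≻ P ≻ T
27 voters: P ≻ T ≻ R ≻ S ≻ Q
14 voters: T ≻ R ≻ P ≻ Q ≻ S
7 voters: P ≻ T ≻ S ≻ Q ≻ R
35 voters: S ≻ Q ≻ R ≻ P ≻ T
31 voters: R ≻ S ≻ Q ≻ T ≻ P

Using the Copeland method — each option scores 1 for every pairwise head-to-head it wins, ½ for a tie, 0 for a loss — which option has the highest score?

P: beats T; loses to R, S, and Q → score 1.
R: beats P, S, T, and Q → score 4.
S: beats P, T, and Q; loses to R → score 3.
T: loses to P, R, S, and Q → score 0.
Q: beats P and T; loses to R and S → score 2.
R has the best pairwise record.

R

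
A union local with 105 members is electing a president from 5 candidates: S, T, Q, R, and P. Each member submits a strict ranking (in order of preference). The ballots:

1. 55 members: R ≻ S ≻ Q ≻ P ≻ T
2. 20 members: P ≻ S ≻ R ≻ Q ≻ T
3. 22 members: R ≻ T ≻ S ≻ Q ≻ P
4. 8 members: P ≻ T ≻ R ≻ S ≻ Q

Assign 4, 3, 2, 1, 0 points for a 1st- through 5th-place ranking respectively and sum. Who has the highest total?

S: 55·3 + 20·3 + 22·2 + 8·1 = 277
T: 55·0 + 20·0 + 22·3 + 8·3 = 90
Q: 55·2 + 20·1 + 22·1 + 8·0 = 152
R: 55·4 + 20·2 + 22·4 + 8·2 = 364
P: 55·1 + 20·4 + 22·0 + 8·4 = 167
R has the highest Borda score (364).

R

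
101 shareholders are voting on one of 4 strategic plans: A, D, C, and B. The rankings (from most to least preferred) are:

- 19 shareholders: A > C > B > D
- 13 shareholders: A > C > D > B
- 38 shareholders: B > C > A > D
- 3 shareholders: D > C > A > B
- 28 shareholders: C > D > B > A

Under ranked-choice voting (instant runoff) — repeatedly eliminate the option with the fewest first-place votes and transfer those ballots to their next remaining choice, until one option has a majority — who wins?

Round 1: A 32, D 3, C 28, B 38. Eliminate D.
Round 2: A 32, C 31, B 38. Eliminate C.
Round 3: A 35, B 66. B has a majority.

B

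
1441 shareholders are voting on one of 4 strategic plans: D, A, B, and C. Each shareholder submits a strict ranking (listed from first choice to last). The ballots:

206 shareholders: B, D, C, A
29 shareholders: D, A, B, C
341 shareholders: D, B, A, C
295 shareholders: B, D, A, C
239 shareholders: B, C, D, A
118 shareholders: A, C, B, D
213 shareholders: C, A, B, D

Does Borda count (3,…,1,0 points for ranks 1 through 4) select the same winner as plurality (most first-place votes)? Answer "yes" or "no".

yes

Borda — scores: D 2351, A 1474, B 3262, C 1559. Winner: B.
Plurality — first-place votes: D 370, A 118, B 740, C 213. Winner: B.
The two methods agree.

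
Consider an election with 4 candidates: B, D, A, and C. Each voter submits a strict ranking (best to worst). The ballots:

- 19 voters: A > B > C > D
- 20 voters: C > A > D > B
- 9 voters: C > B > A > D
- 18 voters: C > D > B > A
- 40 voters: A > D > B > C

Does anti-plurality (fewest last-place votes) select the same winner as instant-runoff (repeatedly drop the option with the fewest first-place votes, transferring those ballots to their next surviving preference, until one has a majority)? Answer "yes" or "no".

yes

Anti-plurality — last-place votes: B 20, D 28, A 18, C 40. Winner: A.
Instant-runoff — R1 B 0, D 0, A 59, C 47 (A winner). Winner: A.
The two methods agree.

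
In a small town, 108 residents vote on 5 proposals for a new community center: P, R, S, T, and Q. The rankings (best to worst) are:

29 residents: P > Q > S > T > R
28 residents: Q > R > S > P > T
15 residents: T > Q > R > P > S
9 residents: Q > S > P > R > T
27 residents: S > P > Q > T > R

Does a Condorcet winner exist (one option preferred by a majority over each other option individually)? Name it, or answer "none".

none

Checking pairwise contests:
S beats P 64–44.
P beats R 65–43.
Q beats S 81–27.
P beats T 93–15.
P beats Q 56–52.
Every option loses at least one head-to-head, so there is no Condorcet winner.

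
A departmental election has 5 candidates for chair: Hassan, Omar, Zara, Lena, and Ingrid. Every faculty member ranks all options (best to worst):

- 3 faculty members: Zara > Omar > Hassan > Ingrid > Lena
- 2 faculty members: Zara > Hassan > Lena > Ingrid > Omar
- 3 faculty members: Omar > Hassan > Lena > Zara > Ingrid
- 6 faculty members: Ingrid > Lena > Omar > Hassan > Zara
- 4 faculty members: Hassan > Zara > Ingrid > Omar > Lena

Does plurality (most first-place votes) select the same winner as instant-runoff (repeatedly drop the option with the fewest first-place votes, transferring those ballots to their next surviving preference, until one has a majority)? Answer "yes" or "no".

Plurality — first-place votes: Hassan 4, Omar 3, Zara 5, Lena 0, Ingrid 6. Winner: Ingrid.
Instant-runoff — R1 Hassan 4, Omar 3, Zara 5, Lena 0, Ingrid 6 (Lena out); R2 Hassan 4, Omar 3, Zara 5, Ingrid 6 (Omar out); R3 Hassan 7, Zara 5, Ingrid 6 (Zara out); R4 Hassan 12, Ingrid 6 (Hassan winner). Winner: Hassan.
The two methods disagree.

no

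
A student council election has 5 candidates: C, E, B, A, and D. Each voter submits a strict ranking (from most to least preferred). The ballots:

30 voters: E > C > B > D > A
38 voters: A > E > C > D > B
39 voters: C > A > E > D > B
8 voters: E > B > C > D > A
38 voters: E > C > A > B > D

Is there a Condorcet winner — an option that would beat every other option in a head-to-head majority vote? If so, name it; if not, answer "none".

Checking pairwise contests:
E beats C 114–39.
A beats E 77–76.
C beats B 145–8.
C beats A 115–38.
C beats D 153–0.
Every option loses at least one head-to-head, so there is no Condorcet winner.

none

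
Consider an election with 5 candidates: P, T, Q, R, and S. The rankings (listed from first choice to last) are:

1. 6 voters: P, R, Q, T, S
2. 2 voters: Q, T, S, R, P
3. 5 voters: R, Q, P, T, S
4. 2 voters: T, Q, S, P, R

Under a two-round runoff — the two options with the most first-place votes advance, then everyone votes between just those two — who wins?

P

Round 1 first-place votes: P 6, T 2, Q 2, R 5, S 0.
P and R advance.
Runoff: P is preferred to R by 8 voters; R by 7.
P wins the runoff.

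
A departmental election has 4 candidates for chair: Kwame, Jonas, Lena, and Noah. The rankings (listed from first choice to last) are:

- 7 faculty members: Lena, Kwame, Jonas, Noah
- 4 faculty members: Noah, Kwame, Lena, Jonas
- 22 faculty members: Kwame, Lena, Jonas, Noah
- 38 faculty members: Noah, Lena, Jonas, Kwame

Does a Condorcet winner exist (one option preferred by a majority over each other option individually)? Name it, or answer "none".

Noah vs Kwame: 42–29 for Noah.
Noah vs Jonas: 42–29 for Noah.
Noah vs Lena: 42–29 for Noah.
Noah beats every other option head-to-head.

Noah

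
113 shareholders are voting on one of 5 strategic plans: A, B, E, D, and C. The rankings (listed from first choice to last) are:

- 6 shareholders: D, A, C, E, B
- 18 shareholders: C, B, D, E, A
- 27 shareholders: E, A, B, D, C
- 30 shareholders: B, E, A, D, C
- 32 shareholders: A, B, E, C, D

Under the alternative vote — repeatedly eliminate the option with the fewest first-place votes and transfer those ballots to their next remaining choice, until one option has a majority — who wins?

A

Round 1: A 32, B 30, E 27, D 6, C 18. Eliminate D.
Round 2: A 38, B 30, E 27, C 18. Eliminate C.
Round 3: A 38, B 48, E 27. Eliminate E.
Round 4: A 65, B 48. A has a majority.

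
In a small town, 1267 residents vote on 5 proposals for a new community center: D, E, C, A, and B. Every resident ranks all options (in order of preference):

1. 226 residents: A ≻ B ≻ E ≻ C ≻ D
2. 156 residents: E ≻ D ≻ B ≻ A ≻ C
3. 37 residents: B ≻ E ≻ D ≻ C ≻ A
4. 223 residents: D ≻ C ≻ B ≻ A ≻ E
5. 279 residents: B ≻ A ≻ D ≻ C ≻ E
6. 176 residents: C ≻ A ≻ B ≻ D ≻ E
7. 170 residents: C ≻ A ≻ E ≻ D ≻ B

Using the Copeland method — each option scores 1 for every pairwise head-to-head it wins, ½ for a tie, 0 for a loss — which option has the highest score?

B

D: beats E and C; loses to A and B → score 2.
E: loses to D, C, A, and B → score 0.
C: beats E; loses to D, A, and B → score 1.
A: beats D, E, and C; loses to B → score 3.
B: beats D, E, C, and A → score 4.
B has the best pairwise record.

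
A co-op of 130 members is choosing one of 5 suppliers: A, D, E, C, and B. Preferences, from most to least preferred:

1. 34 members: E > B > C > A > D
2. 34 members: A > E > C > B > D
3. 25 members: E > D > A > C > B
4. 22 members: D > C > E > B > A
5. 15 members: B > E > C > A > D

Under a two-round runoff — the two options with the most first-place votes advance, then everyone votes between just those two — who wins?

Round 1 first-place votes: A 34, D 22, E 59, C 0, B 15.
E and A advance.
Runoff: E is preferred to A by 96 voters; A by 34.
E wins the runoff.

E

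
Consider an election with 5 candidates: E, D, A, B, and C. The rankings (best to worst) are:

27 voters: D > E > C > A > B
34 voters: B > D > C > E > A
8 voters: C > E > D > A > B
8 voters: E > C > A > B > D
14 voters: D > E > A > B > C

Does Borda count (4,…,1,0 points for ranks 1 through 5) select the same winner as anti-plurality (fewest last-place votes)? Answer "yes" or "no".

Borda — scores: E 213, D 282, A 79, B 158, C 178. Winner: D.
Anti-plurality — last-place votes: E 0, D 8, A 34, B 35, C 14. Winner: E.
The two methods disagree.

no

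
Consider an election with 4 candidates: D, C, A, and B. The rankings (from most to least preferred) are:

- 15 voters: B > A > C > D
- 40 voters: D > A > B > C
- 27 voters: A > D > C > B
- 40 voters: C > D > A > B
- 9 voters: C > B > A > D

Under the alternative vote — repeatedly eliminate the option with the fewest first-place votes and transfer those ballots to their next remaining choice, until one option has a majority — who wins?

A

Round 1: D 40, C 49, A 27, B 15. Eliminate B.
Round 2: D 40, C 49, A 42. Eliminate D.
Round 3: C 49, A 82. A has a majority.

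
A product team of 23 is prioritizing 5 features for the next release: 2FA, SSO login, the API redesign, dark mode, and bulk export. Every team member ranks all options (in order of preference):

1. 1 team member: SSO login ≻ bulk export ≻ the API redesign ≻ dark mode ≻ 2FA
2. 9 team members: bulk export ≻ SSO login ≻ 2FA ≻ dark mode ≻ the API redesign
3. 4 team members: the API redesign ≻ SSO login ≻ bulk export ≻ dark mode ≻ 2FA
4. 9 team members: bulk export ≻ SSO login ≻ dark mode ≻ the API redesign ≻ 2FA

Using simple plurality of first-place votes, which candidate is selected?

First-place votes: 2FA 0, SSO login 1, the API redesign 4, dark mode 0, bulk export 18.
bulk export has the most first-place votes.

bulk export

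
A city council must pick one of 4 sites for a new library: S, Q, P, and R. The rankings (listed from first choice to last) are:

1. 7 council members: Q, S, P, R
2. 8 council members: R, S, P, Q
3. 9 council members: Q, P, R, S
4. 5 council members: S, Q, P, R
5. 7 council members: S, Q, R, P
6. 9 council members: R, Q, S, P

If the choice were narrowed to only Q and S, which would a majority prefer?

Q

Voters preferring Q to S: 25; preferring S to Q: 20.
Q wins the head-to-head.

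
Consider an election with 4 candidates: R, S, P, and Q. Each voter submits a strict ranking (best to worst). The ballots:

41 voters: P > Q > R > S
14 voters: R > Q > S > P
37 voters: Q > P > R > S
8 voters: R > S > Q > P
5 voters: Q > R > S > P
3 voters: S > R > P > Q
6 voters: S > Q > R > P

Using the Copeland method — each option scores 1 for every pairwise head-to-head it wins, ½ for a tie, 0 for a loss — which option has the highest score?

R: beats S; loses to P and Q → score 1.
S: loses to R, P, and Q → score 0.
P: beats R and S; loses to Q → score 2.
Q: beats R, S, and P → score 3.
Q has the best pairwise record.

Q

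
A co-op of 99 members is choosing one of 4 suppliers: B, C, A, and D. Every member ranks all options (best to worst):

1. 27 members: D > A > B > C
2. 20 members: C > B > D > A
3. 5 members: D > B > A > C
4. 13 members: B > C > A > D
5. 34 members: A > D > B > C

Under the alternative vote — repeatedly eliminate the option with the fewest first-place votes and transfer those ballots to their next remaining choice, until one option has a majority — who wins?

A

Round 1: B 13, C 20, A 34, D 32. Eliminate B.
Round 2: C 33, A 34, D 32. Eliminate D.
Round 3: C 33, A 66. A has a majority.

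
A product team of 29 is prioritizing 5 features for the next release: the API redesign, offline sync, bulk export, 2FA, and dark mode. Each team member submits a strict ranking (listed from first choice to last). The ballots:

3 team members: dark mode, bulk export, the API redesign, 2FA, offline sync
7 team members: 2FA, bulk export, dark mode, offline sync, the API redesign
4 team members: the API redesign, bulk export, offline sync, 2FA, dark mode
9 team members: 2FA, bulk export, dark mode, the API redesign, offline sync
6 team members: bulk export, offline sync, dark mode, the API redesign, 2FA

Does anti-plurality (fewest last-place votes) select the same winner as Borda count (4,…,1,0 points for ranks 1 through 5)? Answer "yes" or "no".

Anti-plurality — last-place votes: the API redesign 7, offline sync 12, bulk export 0, 2FA 6, dark mode 4. Winner: bulk export.
Borda — scores: the API redesign 37, offline sync 33, bulk export 93, 2FA 71, dark mode 56. Winner: bulk export.
The two methods agree.

yes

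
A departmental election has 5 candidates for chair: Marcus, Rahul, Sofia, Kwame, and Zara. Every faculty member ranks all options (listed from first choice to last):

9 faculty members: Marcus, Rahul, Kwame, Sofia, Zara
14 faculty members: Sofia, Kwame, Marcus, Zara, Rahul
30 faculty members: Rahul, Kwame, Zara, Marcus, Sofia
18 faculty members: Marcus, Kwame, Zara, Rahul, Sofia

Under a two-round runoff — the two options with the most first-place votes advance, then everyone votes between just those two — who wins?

Round 1 first-place votes: Marcus 27, Rahul 30, Sofia 14, Kwame 0, Zara 0.
Rahul and Marcus advance.
Runoff: Rahul is preferred to Marcus by 30 voters; Marcus by 41.
Marcus wins the runoff.

Marcus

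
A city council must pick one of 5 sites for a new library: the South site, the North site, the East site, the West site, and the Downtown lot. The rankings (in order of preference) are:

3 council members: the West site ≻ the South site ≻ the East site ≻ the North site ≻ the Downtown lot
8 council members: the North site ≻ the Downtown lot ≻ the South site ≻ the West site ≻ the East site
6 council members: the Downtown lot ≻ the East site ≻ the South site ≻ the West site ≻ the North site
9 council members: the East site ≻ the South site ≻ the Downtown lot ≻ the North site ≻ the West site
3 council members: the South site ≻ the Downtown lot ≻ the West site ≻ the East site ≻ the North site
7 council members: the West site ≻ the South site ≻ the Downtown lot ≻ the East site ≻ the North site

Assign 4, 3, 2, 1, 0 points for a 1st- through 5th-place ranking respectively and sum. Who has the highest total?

the South site: 3·3 + 8·2 + 6·2 + 9·3 + 3·4 + 7·3 = 97
the North site: 3·1 + 8·4 + 6·0 + 9·1 + 3·0 + 7·0 = 44
the East site: 3·2 + 8·0 + 6·3 + 9·4 + 3·1 + 7·1 = 70
the West site: 3·4 + 8·1 + 6·1 + 9·0 + 3·2 + 7·4 = 60
the Downtown lot: 3·0 + 8·3 + 6·4 + 9·2 + 3·3 + 7·2 = 89
the South site has the highest Borda score (97).

the South site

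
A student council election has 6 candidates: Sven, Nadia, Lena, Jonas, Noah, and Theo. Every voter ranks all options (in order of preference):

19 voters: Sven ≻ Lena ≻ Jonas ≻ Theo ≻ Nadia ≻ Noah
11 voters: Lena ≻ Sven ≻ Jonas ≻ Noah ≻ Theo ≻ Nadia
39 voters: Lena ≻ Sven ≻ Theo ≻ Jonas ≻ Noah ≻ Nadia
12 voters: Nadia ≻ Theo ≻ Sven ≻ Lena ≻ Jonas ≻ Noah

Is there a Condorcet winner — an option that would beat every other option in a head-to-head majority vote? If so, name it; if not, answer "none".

Lena vs Sven: 50–31 for Lena.
Lena vs Nadia: 69–12 for Lena.
Lena vs Jonas: 81–0 for Lena.
Lena vs Noah: 81–0 for Lena.
Lena vs Theo: 69–12 for Lena.
Lena beats every other option head-to-head.

Lena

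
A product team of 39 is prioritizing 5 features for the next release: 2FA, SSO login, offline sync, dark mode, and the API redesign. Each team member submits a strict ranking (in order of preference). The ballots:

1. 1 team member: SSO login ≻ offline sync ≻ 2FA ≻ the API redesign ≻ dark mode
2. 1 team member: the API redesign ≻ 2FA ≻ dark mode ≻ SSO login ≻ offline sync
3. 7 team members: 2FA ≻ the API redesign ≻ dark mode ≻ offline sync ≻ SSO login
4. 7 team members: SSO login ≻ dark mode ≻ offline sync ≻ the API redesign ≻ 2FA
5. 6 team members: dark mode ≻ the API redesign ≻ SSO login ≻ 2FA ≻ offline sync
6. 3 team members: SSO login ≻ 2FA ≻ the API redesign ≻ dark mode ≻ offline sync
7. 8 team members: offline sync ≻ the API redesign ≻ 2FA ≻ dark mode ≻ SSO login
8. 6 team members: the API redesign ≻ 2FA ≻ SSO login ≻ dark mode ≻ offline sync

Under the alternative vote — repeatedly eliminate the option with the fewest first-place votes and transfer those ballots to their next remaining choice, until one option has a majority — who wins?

Round 1: 2FA 7, SSO login 11, offline sync 8, dark mode 6, the API redesign 7. Eliminate dark mode.
Round 2: 2FA 7, SSO login 11, offline sync 8, the API redesign 13. Eliminate 2FA.
Round 3: SSO login 11, offline sync 8, the API redesign 20. The API redesign has a majority.

the API redesign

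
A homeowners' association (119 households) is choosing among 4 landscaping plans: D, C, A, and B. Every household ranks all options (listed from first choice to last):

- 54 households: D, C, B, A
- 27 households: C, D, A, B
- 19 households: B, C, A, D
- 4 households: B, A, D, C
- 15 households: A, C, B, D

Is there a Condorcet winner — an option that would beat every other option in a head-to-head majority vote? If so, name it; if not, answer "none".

C

C vs D: 61–58 for C.
C vs A: 100–19 for C.
C vs B: 96–23 for C.
C beats every other option head-to-head.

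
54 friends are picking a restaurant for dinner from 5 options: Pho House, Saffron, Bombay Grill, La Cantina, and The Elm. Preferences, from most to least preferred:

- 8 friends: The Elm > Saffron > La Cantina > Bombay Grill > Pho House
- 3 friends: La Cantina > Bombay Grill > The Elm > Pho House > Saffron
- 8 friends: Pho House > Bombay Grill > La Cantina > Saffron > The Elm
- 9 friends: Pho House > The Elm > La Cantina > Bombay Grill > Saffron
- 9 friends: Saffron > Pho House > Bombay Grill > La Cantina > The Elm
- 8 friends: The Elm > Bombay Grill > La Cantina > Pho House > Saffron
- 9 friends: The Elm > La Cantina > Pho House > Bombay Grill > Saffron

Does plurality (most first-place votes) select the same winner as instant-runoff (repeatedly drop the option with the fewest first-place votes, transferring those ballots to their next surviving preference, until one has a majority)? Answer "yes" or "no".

yes

Plurality — first-place votes: Pho House 17, Saffron 9, Bombay Grill 0, La Cantina 3, The Elm 25. Winner: The Elm.
Instant-runoff — R1 Pho House 17, Saffron 9, Bombay Grill 0, La Cantina 3, The Elm 25 (Bombay Grill out); R2 Pho House 17, Saffron 9, La Cantina 3, The Elm 25 (La Cantina out); R3 Pho House 17, Saffron 9, The Elm 28 (The Elm winner). Winner: The Elm.
The two methods agree.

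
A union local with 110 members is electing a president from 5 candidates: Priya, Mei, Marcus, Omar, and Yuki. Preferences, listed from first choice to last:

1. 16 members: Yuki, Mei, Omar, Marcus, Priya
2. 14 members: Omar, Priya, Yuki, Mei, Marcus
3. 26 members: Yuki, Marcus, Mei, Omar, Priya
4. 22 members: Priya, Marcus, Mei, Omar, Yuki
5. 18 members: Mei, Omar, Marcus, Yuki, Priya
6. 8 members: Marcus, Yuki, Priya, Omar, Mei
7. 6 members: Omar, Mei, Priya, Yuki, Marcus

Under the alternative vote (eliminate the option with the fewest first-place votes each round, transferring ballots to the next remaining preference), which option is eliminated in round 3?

Priya

Round 1: Priya 22, Mei 18, Marcus 8, Omar 20, Yuki 42. Eliminate Marcus.
Round 2: Priya 22, Mei 18, Omar 20, Yuki 50. Eliminate Mei.
Round 3: Priya 22, Omar 38, Yuki 50. Eliminate Priya.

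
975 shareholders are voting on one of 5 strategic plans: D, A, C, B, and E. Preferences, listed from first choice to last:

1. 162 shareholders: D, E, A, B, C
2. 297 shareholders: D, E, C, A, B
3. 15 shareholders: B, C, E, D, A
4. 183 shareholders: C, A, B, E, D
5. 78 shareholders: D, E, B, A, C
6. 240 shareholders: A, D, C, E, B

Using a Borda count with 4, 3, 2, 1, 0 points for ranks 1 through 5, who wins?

D: 162·4 + 297·4 + 15·1 + 183·0 + 78·4 + 240·3 = 2883
A: 162·2 + 297·1 + 15·0 + 183·3 + 78·1 + 240·4 = 2208
C: 162·0 + 297·2 + 15·3 + 183·4 + 78·0 + 240·2 = 1851
B: 162·1 + 297·0 + 15·4 + 183·2 + 78·2 + 240·0 = 744
E: 162·3 + 297·3 + 15·2 + 183·1 + 78·3 + 240·1 = 2064
D has the highest Borda score (2883).

D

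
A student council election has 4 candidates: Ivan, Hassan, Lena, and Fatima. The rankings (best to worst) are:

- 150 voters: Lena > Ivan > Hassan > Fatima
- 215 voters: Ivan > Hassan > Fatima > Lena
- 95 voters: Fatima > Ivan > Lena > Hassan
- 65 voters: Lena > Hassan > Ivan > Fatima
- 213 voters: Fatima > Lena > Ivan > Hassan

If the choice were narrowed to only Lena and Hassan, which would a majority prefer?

Lena

Voters preferring Lena to Hassan: 523; preferring Hassan to Lena: 215.
Lena wins the head-to-head.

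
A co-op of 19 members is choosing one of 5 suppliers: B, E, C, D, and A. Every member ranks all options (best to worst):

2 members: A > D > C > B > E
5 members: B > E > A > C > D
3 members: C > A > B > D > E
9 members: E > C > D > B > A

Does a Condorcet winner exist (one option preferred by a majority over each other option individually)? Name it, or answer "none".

none

Checking pairwise contests:
C beats B 14–5.
B beats E 10–9.
E beats C 14–5.
E beats D 14–5.
B beats A 14–5.
Every option loses at least one head-to-head, so there is no Condorcet winner.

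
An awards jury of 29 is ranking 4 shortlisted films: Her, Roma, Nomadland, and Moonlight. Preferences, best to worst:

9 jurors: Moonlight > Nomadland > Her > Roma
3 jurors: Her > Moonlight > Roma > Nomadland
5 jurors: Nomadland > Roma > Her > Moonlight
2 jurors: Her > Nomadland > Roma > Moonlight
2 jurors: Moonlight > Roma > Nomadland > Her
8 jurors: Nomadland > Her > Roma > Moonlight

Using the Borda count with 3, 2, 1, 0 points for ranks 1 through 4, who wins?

Her: 9·1 + 3·3 + 5·1 + 2·3 + 2·0 + 8·2 = 45
Roma: 9·0 + 3·1 + 5·2 + 2·1 + 2·2 + 8·1 = 27
Nomadland: 9·2 + 3·0 + 5·3 + 2·2 + 2·1 + 8·3 = 63
Moonlight: 9·3 + 3·2 + 5·0 + 2·0 + 2·3 + 8·0 = 39
Nomadland has the highest Borda score (63).

Nomadland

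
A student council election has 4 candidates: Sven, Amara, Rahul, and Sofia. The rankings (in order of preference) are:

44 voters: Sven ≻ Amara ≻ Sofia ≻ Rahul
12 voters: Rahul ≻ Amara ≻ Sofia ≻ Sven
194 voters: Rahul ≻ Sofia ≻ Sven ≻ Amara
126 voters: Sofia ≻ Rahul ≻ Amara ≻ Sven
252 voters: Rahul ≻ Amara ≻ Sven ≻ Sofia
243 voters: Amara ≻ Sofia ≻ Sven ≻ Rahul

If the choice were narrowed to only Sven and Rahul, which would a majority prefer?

Rahul

Voters preferring Sven to Rahul: 287; preferring Rahul to Sven: 584.
Rahul wins the head-to-head.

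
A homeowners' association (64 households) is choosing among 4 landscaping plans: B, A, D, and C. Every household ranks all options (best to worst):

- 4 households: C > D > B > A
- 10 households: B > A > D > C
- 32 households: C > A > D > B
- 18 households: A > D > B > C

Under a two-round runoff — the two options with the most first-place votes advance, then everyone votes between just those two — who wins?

C

Round 1 first-place votes: B 10, A 18, D 0, C 36.
C and A advance.
Runoff: C is preferred to A by 36 voters; A by 28.
C wins the runoff.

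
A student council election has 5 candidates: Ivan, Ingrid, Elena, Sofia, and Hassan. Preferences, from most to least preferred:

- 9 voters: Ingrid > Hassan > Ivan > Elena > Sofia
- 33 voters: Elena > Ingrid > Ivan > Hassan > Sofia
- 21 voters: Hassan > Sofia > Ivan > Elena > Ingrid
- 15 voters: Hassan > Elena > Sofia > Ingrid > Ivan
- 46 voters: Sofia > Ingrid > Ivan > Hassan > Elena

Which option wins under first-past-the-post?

Sofia

First-place votes: Ivan 0, Ingrid 9, Elena 33, Sofia 46, Hassan 36.
Sofia has the most first-place votes.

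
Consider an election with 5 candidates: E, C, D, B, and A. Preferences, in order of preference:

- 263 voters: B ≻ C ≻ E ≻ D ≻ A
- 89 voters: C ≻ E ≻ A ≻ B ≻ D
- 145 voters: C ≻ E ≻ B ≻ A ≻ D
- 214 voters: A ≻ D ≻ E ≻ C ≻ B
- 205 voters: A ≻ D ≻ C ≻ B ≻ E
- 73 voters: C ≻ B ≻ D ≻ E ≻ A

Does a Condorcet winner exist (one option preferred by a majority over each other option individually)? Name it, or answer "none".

C

C vs E: 775–214 for C.
C vs D: 570–419 for C.
C vs B: 726–263 for C.
C vs A: 570–419 for C.
C beats every other option head-to-head.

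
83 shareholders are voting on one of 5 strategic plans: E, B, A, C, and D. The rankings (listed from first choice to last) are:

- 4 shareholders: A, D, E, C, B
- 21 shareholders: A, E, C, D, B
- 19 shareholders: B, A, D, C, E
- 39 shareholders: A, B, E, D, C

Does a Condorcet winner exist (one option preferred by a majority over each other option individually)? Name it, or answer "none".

A

A vs E: 83–0 for A.
A vs B: 64–19 for A.
A vs C: 83–0 for A.
A vs D: 83–0 for A.
A beats every other option head-to-head.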